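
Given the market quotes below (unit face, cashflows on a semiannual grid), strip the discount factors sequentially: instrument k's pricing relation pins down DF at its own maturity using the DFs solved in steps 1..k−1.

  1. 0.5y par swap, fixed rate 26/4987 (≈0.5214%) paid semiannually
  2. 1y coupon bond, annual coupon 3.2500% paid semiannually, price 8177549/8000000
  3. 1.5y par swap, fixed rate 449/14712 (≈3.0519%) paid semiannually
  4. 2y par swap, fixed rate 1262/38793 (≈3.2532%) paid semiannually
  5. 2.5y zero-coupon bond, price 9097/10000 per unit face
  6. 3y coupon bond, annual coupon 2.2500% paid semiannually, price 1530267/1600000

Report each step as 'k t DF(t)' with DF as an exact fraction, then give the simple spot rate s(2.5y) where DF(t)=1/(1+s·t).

step 1 [0.5y] swap r/2=13/4987: DF=(1 − 13/4987·(0))/(1+13/4987) = 4987/5000 ≈ 0.997400
step 2 [1y] bond c/2=13/800: DF=(8177549/8000000 − 13/800·(0.997400))/(1+13/800) = 9899/10000 ≈ 0.989900
step 3 [1.5y] swap r/2=449/29424: DF=(1 − 449/29424·(0.997400+0.989900))/(1+449/29424) = 9551/10000 ≈ 0.955100
step 4 [2y] swap r/2=631/38793: DF=(1 − 631/38793·(0.997400+0.989900+0.955100))/(1+631/38793) = 9369/10000 ≈ 0.936900
step 5 [2.5y] zero: DF = P = 9097/10000 ≈ 0.909700
step 6 [3y] bond c/2=9/800: DF=(1530267/1600000 − 9/800·(0.997400+0.989900+0.955100+0.936900+0.909700))/(1+9/800) = 357/400 ≈ 0.892500

1 1/2 4987/5000
2 1 9899/10000
3 3/2 9551/10000
4 2 9369/10000
5 5/2 9097/10000
6 3 357/400
s(2.5y) = (1/(9097/10000) − 1)/(5/2) = 1806/45485 ≈ 3.9705%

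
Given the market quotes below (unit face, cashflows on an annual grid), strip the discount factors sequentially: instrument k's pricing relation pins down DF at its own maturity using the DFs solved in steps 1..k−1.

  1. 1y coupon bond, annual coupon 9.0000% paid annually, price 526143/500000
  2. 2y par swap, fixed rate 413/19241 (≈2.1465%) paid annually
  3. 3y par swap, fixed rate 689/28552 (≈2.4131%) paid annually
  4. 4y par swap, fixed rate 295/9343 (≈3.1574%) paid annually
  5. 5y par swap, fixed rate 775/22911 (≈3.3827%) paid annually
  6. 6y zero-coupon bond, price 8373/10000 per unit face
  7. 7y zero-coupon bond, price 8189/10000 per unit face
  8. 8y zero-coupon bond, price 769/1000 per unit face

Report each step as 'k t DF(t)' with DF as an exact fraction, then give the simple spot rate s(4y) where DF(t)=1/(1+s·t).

1 1 4827/5000
2 2 9587/10000
3 3 9311/10000
4 4 441/500
5 5 169/200
6 6 8373/10000
7 7 8189/10000
8 8 769/1000
s(4y) = (1/(441/500) − 1)/(4) = 59/1764 ≈ 3.3447%

step 1 [1y] bond c/1=9/100: DF=(526143/500000 − 9/100·(0))/(1+9/100) = 4827/5000 ≈ 0.965400
step 2 [2y] swap r/1=413/19241: DF=(1 − 413/19241·(0.965400))/(1+413/19241) = 9587/10000 ≈ 0.958700
step 3 [3y] swap r/1=689/28552: DF=(1 − 689/28552·(0.965400+0.958700))/(1+689/28552) = 9311/10000 ≈ 0.931100
step 4 [4y] swap r/1=295/9343: DF=(1 − 295/9343·(0.965400+0.958700+0.931100))/(1+295/9343) = 441/500 ≈ 0.882000
step 5 [5y] swap r/1=775/22911: DF=(1 − 775/22911·(0.965400+0.958700+0.931100+0.882000))/(1+775/22911) = 169/200 ≈ 0.845000
step 6 [6y] zero: DF = P = 8373/10000 ≈ 0.837300
step 7 [7y] zero: DF = P = 8189/10000 ≈ 0.818900
step 8 [8y] zero: DF = P = 769/1000 ≈ 0.769000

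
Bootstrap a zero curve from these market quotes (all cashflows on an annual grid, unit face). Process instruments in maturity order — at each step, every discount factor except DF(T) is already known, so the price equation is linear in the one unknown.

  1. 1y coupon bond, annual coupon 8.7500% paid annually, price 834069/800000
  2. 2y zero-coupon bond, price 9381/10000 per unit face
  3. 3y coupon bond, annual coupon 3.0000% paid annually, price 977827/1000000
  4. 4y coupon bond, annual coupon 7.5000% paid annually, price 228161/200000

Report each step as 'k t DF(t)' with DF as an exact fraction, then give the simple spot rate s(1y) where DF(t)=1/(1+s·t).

step 1 [1y] bond c/1=7/80: DF=(834069/800000 − 7/80·(0))/(1+7/80) = 9587/10000 ≈ 0.958700
step 2 [2y] zero: DF = P = 9381/10000 ≈ 0.938100
step 3 [3y] bond c/1=3/100: DF=(977827/1000000 − 3/100·(0.958700+0.938100))/(1+3/100) = 8941/10000 ≈ 0.894100
step 4 [4y] bond c/1=3/40: DF=(228161/200000 − 3/40·(0.958700+0.938100+0.894100))/(1+3/40) = 1733/2000 ≈ 0.866500

1 1 9587/10000
2 2 9381/10000
3 3 8941/10000
4 4 1733/2000
s(1y) = (1/(9587/10000) − 1)/(1) = 413/9587 ≈ 4.3079%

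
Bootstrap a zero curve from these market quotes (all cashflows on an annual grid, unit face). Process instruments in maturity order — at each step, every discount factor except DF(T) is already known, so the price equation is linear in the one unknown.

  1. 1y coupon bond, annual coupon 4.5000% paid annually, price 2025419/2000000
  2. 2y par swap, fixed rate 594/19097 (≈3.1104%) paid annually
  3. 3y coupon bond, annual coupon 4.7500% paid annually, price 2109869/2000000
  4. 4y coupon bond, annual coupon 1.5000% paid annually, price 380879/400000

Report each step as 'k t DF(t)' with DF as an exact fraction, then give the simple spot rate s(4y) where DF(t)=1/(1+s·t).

1 1 9691/10000
2 2 4703/5000
3 3 1841/2000
4 4 8963/10000
s(4y) = (1/(8963/10000) − 1)/(4) = 1037/35852 ≈ 2.8924%

step 1 [1y] bond c/1=9/200: DF=(2025419/2000000 − 9/200·(0))/(1+9/200) = 9691/10000 ≈ 0.969100
step 2 [2y] swap r/1=594/19097: DF=(1 − 594/19097·(0.969100))/(1+594/19097) = 4703/5000 ≈ 0.940600
step 3 [3y] bond c/1=19/400: DF=(2109869/2000000 − 19/400·(0.969100+0.940600))/(1+19/400) = 1841/2000 ≈ 0.920500
step 4 [4y] bond c/1=3/200: DF=(380879/400000 − 3/200·(0.969100+0.940600+0.920500))/(1+3/200) = 8963/10000 ≈ 0.896300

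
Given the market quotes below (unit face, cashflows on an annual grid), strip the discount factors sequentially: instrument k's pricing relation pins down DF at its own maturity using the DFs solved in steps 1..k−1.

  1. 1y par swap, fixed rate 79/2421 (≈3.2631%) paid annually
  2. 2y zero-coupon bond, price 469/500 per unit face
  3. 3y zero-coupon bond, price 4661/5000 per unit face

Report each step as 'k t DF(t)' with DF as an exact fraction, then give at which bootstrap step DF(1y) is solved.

1 1 2421/2500
2 2 469/500
3 3 4661/5000
DF(1y) is solved at step 1

step 1 [1y] swap r/1=79/2421: DF=(1 − 79/2421·(0))/(1+79/2421) = 2421/2500 ≈ 0.968400
step 2 [2y] zero: DF = P = 469/500 ≈ 0.938000
step 3 [3y] zero: DF = P = 4661/5000 ≈ 0.932200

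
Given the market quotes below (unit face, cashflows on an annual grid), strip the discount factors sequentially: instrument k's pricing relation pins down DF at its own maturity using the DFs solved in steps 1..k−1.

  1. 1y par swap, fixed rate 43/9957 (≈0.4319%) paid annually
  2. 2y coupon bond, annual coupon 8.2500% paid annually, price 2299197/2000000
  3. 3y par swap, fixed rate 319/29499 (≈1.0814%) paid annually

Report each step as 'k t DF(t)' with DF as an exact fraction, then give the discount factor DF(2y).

1 1 9957/10000
2 2 9861/10000
3 3 9681/10000
DF(2y) = 9861/10000 ≈ 0.986100

step 1 [1y] swap r/1=43/9957: DF=(1 − 43/9957·(0))/(1+43/9957) = 9957/10000 ≈ 0.995700
step 2 [2y] bond c/1=33/400: DF=(2299197/2000000 − 33/400·(0.995700))/(1+33/400) = 9861/10000 ≈ 0.986100
step 3 [3y] swap r/1=319/29499: DF=(1 − 319/29499·(0.995700+0.986100))/(1+319/29499) = 9681/10000 ≈ 0.968100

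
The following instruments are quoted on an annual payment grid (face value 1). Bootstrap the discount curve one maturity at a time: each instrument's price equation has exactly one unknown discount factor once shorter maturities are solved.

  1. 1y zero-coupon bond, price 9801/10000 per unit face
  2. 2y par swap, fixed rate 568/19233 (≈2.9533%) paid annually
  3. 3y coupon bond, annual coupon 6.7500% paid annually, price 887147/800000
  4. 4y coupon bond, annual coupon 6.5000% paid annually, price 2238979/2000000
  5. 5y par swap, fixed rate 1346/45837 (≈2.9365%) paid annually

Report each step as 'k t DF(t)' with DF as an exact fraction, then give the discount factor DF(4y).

1 1 9801/10000
2 2 1179/1250
3 3 2293/2500
4 4 4389/5000
5 5 4327/5000
DF(4y) = 4389/5000 ≈ 0.877800

step 1 [1y] zero: DF = P = 9801/10000 ≈ 0.980100
step 2 [2y] swap r/1=568/19233: DF=(1 − 568/19233·(0.980100))/(1+568/19233) = 1179/1250 ≈ 0.943200
step 3 [3y] bond c/1=27/400: DF=(887147/800000 − 27/400·(0.980100+0.943200))/(1+27/400) = 2293/2500 ≈ 0.917200
step 4 [4y] bond c/1=13/200: DF=(2238979/2000000 − 13/200·(0.980100+0.943200+0.917200))/(1+13/200) = 4389/5000 ≈ 0.877800
step 5 [5y] swap r/1=1346/45837: DF=(1 − 1346/45837·(0.980100+0.943200+0.917200+0.877800))/(1+1346/45837) = 4327/5000 ≈ 0.865400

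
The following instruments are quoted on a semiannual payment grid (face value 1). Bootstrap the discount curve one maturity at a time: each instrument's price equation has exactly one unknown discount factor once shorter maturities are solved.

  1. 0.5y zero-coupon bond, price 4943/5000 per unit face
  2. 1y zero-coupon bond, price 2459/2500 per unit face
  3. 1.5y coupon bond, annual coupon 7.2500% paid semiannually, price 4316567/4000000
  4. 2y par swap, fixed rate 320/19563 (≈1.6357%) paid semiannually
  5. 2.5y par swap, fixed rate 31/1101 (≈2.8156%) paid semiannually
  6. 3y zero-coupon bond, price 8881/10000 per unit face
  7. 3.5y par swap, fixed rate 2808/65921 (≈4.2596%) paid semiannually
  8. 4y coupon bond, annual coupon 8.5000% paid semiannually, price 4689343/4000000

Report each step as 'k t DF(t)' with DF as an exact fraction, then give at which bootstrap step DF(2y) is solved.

step 1 [0.5y] zero: DF = P = 4943/5000 ≈ 0.988600
step 2 [1y] zero: DF = P = 2459/2500 ≈ 0.983600
step 3 [1.5y] bond c/2=29/800: DF=(4316567/4000000 − 29/800·(0.988600+0.983600))/(1+29/800) = 2431/2500 ≈ 0.972400
step 4 [2y] swap r/2=160/19563: DF=(1 − 160/19563·(0.988600+0.983600+0.972400))/(1+160/19563) = 121/125 ≈ 0.968000
step 5 [2.5y] swap r/2=31/2202: DF=(1 − 31/2202·(0.988600+0.983600+0.972400+0.968000))/(1+31/2202) = 4659/5000 ≈ 0.931800
step 6 [3y] zero: DF = P = 8881/10000 ≈ 0.888100
step 7 [3.5y] swap r/2=1404/65921: DF=(1 − 1404/65921·(0.988600+0.983600+0.972400+0.968000+0.931800+0.888100))/(1+1404/65921) = 2149/2500 ≈ 0.859600
step 8 [4y] bond c/2=17/400: DF=(4689343/4000000 − 17/400·(0.988600+0.983600+0.972400+0.968000+0.931800+0.888100+0.859600))/(1+17/400) = 4279/5000 ≈ 0.855800

1 1/2 4943/5000
2 1 2459/2500
3 3/2 2431/2500
4 2 121/125
5 5/2 4659/5000
6 3 8881/10000
7 7/2 2149/2500
8 4 4279/5000
DF(2y) is solved at step 4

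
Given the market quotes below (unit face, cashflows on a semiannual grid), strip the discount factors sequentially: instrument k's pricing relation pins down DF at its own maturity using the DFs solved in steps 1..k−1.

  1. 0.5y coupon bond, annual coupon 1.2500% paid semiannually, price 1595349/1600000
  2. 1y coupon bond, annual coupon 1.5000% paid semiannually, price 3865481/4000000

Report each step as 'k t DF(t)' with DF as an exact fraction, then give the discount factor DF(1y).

step 1 [0.5y] bond c/2=1/160: DF=(1595349/1600000 − 1/160·(0))/(1+1/160) = 9909/10000 ≈ 0.990900
step 2 [1y] bond c/2=3/400: DF=(3865481/4000000 − 3/400·(0.990900))/(1+3/400) = 4759/5000 ≈ 0.951800

1 1/2 9909/10000
2 1 4759/5000
DF(1y) = 4759/5000 ≈ 0.951800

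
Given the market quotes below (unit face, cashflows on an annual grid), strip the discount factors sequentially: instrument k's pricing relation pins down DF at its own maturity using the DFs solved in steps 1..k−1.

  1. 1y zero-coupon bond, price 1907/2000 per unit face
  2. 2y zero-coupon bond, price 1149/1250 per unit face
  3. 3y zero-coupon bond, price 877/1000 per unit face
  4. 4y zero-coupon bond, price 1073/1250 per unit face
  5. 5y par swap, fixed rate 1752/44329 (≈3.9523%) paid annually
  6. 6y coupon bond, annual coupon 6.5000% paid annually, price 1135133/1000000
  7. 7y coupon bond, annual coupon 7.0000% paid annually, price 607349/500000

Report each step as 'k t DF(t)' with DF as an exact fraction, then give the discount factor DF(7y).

step 1 [1y] zero: DF = P = 1907/2000 ≈ 0.953500
step 2 [2y] zero: DF = P = 1149/1250 ≈ 0.919200
step 3 [3y] zero: DF = P = 877/1000 ≈ 0.877000
step 4 [4y] zero: DF = P = 1073/1250 ≈ 0.858400
step 5 [5y] swap r/1=1752/44329: DF=(1 − 1752/44329·(0.953500+0.919200+0.877000+0.858400))/(1+1752/44329) = 1031/1250 ≈ 0.824800
step 6 [6y] bond c/1=13/200: DF=(1135133/1000000 − 13/200·(0.953500+0.919200+0.877000+0.858400+0.824800))/(1+13/200) = 7953/10000 ≈ 0.795300
step 7 [7y] bond c/1=7/100: DF=(607349/500000 − 7/100·(0.953500+0.919200+0.877000+0.858400+0.824800+0.795300))/(1+7/100) = 1983/2500 ≈ 0.793200

1 1 1907/2000
2 2 1149/1250
3 3 877/1000
4 4 1073/1250
5 5 1031/1250
6 6 7953/10000
7 7 1983/2500
DF(7y) = 1983/2500 ≈ 0.793200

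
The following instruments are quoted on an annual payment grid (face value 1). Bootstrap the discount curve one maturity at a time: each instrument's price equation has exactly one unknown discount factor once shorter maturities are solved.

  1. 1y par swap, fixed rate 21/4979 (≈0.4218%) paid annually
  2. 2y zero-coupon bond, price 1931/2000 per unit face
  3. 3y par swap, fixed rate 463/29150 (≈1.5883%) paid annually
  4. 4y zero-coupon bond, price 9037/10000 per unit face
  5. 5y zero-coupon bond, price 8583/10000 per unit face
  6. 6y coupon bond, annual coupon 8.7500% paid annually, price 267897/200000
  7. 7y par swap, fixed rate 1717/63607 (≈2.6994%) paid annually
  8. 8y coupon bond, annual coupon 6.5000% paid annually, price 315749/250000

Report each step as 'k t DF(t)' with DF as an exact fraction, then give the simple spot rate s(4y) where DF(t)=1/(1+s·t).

1 1 4979/5000
2 2 1931/2000
3 3 9537/10000
4 4 9037/10000
5 5 8583/10000
6 6 4277/5000
7 7 8283/10000
8 8 7977/10000
s(4y) = (1/(9037/10000) − 1)/(4) = 963/36148 ≈ 2.6640%

step 1 [1y] swap r/1=21/4979: DF=(1 − 21/4979·(0))/(1+21/4979) = 4979/5000 ≈ 0.995800
step 2 [2y] zero: DF = P = 1931/2000 ≈ 0.965500
step 3 [3y] swap r/1=463/29150: DF=(1 − 463/29150·(0.995800+0.965500))/(1+463/29150) = 9537/10000 ≈ 0.953700
step 4 [4y] zero: DF = P = 9037/10000 ≈ 0.903700
step 5 [5y] zero: DF = P = 8583/10000 ≈ 0.858300
step 6 [6y] bond c/1=7/80: DF=(267897/200000 − 7/80·(0.995800+0.965500+0.953700+0.903700+0.858300))/(1+7/80) = 4277/5000 ≈ 0.855400
step 7 [7y] swap r/1=1717/63607: DF=(1 − 1717/63607·(0.995800+0.965500+0.953700+0.903700+0.858300+0.855400))/(1+1717/63607) = 8283/10000 ≈ 0.828300
step 8 [8y] bond c/1=13/200: DF=(315749/250000 − 13/200·(0.995800+0.965500+0.953700+0.903700+0.858300+0.855400+0.828300))/(1+13/200) = 7977/10000 ≈ 0.797700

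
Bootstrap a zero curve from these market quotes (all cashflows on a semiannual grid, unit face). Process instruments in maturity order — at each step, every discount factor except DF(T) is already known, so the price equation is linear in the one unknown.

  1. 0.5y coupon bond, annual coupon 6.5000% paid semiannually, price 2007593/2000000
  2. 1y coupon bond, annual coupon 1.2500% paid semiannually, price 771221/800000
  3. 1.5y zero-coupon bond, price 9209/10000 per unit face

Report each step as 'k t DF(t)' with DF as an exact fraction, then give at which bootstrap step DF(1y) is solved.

step 1 [0.5y] bond c/2=13/400: DF=(2007593/2000000 − 13/400·(0))/(1+13/400) = 4861/5000 ≈ 0.972200
step 2 [1y] bond c/2=1/160: DF=(771221/800000 − 1/160·(0.972200))/(1+1/160) = 119/125 ≈ 0.952000
step 3 [1.5y] zero: DF = P = 9209/10000 ≈ 0.920900

1 1/2 4861/5000
2 1 119/125
3 3/2 9209/10000
DF(1y) is solved at step 2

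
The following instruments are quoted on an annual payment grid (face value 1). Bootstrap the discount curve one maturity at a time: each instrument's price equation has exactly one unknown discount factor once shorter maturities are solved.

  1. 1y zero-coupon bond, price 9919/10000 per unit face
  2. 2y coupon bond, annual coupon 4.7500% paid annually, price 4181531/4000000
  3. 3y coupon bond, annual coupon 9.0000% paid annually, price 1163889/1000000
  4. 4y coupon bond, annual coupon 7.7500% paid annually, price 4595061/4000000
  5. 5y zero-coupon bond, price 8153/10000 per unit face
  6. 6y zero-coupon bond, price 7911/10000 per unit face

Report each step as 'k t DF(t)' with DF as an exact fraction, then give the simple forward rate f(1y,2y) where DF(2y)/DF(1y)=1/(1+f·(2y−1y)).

1 1 9919/10000
2 2 953/1000
3 3 567/625
4 4 861/1000
5 5 8153/10000
6 6 7911/10000
f(1y,2y) = ((9919/10000)/(953/1000) − 1)/(1) = 389/9530 ≈ 4.0818%

step 1 [1y] zero: DF = P = 9919/10000 ≈ 0.991900
step 2 [2y] bond c/1=19/400: DF=(4181531/4000000 − 19/400·(0.991900))/(1+19/400) = 953/1000 ≈ 0.953000
step 3 [3y] bond c/1=9/100: DF=(1163889/1000000 − 9/100·(0.991900+0.953000))/(1+9/100) = 567/625 ≈ 0.907200
step 4 [4y] bond c/1=31/400: DF=(4595061/4000000 − 31/400·(0.991900+0.953000+0.907200))/(1+31/400) = 861/1000 ≈ 0.861000
step 5 [5y] zero: DF = P = 8153/10000 ≈ 0.815300
step 6 [6y] zero: DF = P = 7911/10000 ≈ 0.791100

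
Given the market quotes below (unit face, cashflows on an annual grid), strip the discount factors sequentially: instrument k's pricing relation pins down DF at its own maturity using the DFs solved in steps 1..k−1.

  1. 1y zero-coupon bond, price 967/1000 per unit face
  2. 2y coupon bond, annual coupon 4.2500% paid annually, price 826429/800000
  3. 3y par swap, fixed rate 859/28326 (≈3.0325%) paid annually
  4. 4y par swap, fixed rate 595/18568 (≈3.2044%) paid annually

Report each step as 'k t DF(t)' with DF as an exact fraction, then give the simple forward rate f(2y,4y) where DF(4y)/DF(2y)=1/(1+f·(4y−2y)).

step 1 [1y] zero: DF = P = 967/1000 ≈ 0.967000
step 2 [2y] bond c/1=17/400: DF=(826429/800000 − 17/400·(0.967000))/(1+17/400) = 1903/2000 ≈ 0.951500
step 3 [3y] swap r/1=859/28326: DF=(1 − 859/28326·(0.967000+0.951500))/(1+859/28326) = 9141/10000 ≈ 0.914100
step 4 [4y] swap r/1=595/18568: DF=(1 − 595/18568·(0.967000+0.951500+0.914100))/(1+595/18568) = 881/1000 ≈ 0.881000

1 1 967/1000
2 2 1903/2000
3 3 9141/10000
4 4 881/1000
f(2y,4y) = ((1903/2000)/(881/1000) − 1)/(2) = 141/3524 ≈ 4.0011%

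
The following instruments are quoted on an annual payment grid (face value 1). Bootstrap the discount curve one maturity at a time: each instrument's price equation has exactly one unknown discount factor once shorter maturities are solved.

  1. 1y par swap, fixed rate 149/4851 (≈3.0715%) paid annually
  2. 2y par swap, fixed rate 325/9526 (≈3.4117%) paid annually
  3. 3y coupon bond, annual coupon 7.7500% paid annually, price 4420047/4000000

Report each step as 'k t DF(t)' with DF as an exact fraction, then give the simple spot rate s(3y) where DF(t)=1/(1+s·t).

1 1 4851/5000
2 2 187/200
3 3 1777/2000
s(3y) = (1/(1777/2000) − 1)/(3) = 223/5331 ≈ 4.1831%

step 1 [1y] swap r/1=149/4851: DF=(1 − 149/4851·(0))/(1+149/4851) = 4851/5000 ≈ 0.970200
step 2 [2y] swap r/1=325/9526: DF=(1 − 325/9526·(0.970200))/(1+325/9526) = 187/200 ≈ 0.935000
step 3 [3y] bond c/1=31/400: DF=(4420047/4000000 − 31/400·(0.970200+0.935000))/(1+31/400) = 1777/2000 ≈ 0.888500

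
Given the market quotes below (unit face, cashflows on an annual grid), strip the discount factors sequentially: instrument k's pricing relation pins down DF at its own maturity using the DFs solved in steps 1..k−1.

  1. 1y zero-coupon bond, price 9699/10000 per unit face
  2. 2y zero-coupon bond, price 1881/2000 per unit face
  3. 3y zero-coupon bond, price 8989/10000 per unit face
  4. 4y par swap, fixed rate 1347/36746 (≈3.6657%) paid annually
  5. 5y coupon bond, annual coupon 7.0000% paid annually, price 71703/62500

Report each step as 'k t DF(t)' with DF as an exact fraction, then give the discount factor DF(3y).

step 1 [1y] zero: DF = P = 9699/10000 ≈ 0.969900
step 2 [2y] zero: DF = P = 1881/2000 ≈ 0.940500
step 3 [3y] zero: DF = P = 8989/10000 ≈ 0.898900
step 4 [4y] swap r/1=1347/36746: DF=(1 − 1347/36746·(0.969900+0.940500+0.898900))/(1+1347/36746) = 8653/10000 ≈ 0.865300
step 5 [5y] bond c/1=7/100: DF=(71703/62500 − 7/100·(0.969900+0.940500+0.898900+0.865300))/(1+7/100) = 4159/5000 ≈ 0.831800

1 1 9699/10000
2 2 1881/2000
3 3 8989/10000
4 4 8653/10000
5 5 4159/5000
DF(3y) = 8989/10000 ≈ 0.898900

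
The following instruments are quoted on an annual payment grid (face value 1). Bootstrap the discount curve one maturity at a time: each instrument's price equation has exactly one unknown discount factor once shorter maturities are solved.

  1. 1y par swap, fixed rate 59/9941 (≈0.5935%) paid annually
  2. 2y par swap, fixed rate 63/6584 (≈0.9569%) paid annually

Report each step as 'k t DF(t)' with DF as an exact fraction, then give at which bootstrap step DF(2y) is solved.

1 1 9941/10000
2 2 9811/10000
DF(2y) is solved at step 2

step 1 [1y] swap r/1=59/9941: DF=(1 − 59/9941·(0))/(1+59/9941) = 9941/10000 ≈ 0.994100
step 2 [2y] swap r/1=63/6584: DF=(1 − 63/6584·(0.994100))/(1+63/6584) = 9811/10000 ≈ 0.981100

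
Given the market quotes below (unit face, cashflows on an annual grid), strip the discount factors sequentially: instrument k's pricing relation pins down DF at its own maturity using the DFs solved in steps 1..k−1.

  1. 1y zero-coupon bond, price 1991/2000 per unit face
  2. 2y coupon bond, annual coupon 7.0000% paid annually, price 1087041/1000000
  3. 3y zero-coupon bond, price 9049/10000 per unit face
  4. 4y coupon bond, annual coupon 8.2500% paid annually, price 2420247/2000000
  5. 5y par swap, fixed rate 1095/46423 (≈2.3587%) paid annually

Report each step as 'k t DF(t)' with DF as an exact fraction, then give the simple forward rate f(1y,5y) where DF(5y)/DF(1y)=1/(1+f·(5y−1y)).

1 1 1991/2000
2 2 2377/2500
3 3 9049/10000
4 4 4503/5000
5 5 1781/2000
f(1y,5y) = ((1991/2000)/(1781/2000) − 1)/(4) = 105/3562 ≈ 2.9478%

step 1 [1y] zero: DF = P = 1991/2000 ≈ 0.995500
step 2 [2y] bond c/1=7/100: DF=(1087041/1000000 − 7/100·(0.995500))/(1+7/100) = 2377/2500 ≈ 0.950800
step 3 [3y] zero: DF = P = 9049/10000 ≈ 0.904900
step 4 [4y] bond c/1=33/400: DF=(2420247/2000000 − 33/400·(0.995500+0.950800+0.904900))/(1+33/400) = 4503/5000 ≈ 0.900600
step 5 [5y] swap r/1=1095/46423: DF=(1 − 1095/46423·(0.995500+0.950800+0.904900+0.900600))/(1+1095/46423) = 1781/2000 ≈ 0.890500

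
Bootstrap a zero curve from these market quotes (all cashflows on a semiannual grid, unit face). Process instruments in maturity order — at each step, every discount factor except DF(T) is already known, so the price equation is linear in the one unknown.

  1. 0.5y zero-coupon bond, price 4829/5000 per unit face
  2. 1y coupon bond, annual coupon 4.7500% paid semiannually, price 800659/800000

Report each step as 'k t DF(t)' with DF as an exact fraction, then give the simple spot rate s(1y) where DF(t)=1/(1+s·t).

1 1/2 4829/5000
2 1 597/625
s(1y) = (1/(597/625) − 1)/(1) = 28/597 ≈ 4.6901%

step 1 [0.5y] zero: DF = P = 4829/5000 ≈ 0.965800
step 2 [1y] bond c/2=19/800: DF=(800659/800000 − 19/800·(0.965800))/(1+19/800) = 597/625 ≈ 0.955200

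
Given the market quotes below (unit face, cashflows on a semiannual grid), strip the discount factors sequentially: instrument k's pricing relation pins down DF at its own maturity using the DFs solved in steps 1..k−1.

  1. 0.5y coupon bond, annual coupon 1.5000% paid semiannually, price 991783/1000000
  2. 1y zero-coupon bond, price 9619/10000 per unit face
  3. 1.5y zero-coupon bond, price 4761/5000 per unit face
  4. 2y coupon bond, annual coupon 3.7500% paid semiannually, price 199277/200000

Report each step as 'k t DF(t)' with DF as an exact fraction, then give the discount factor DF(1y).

1 1/2 2461/2500
2 1 9619/10000
3 3/2 4761/5000
4 2 9247/10000
DF(1y) = 9619/10000 ≈ 0.961900

step 1 [0.5y] bond c/2=3/400: DF=(991783/1000000 − 3/400·(0))/(1+3/400) = 2461/2500 ≈ 0.984400
step 2 [1y] zero: DF = P = 9619/10000 ≈ 0.961900
step 3 [1.5y] zero: DF = P = 4761/5000 ≈ 0.952200
step 4 [2y] bond c/2=3/160: DF=(199277/200000 − 3/160·(0.984400+0.961900+0.952200))/(1+3/160) = 9247/10000 ≈ 0.924700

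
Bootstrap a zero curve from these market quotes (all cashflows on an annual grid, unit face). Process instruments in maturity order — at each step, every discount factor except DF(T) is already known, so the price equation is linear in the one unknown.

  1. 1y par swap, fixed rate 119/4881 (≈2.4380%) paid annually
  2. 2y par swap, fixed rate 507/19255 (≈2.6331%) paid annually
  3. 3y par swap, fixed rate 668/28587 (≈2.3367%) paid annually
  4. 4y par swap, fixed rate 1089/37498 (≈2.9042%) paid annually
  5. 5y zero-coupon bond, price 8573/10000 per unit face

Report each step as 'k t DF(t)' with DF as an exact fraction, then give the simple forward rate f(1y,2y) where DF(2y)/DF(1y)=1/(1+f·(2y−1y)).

step 1 [1y] swap r/1=119/4881: DF=(1 − 119/4881·(0))/(1+119/4881) = 4881/5000 ≈ 0.976200
step 2 [2y] swap r/1=507/19255: DF=(1 − 507/19255·(0.976200))/(1+507/19255) = 9493/10000 ≈ 0.949300
step 3 [3y] swap r/1=668/28587: DF=(1 − 668/28587·(0.976200+0.949300))/(1+668/28587) = 2333/2500 ≈ 0.933200
step 4 [4y] swap r/1=1089/37498: DF=(1 − 1089/37498·(0.976200+0.949300+0.933200))/(1+1089/37498) = 8911/10000 ≈ 0.891100
step 5 [5y] zero: DF = P = 8573/10000 ≈ 0.857300

1 1 4881/5000
2 2 9493/10000
3 3 2333/2500
4 4 8911/10000
5 5 8573/10000
f(1y,2y) = ((4881/5000)/(9493/10000) − 1)/(1) = 269/9493 ≈ 2.8337%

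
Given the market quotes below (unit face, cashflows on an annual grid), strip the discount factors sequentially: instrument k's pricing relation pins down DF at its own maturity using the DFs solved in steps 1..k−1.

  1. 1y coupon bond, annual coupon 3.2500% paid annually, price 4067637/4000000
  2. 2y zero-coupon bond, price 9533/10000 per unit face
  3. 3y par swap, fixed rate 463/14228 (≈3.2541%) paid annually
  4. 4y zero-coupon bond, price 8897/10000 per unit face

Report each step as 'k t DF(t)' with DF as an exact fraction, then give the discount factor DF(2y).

1 1 9849/10000
2 2 9533/10000
3 3 4537/5000
4 4 8897/10000
DF(2y) = 9533/10000 ≈ 0.953300

step 1 [1y] bond c/1=13/400: DF=(4067637/4000000 − 13/400·(0))/(1+13/400) = 9849/10000 ≈ 0.984900
step 2 [2y] zero: DF = P = 9533/10000 ≈ 0.953300
step 3 [3y] swap r/1=463/14228: DF=(1 − 463/14228·(0.984900+0.953300))/(1+463/14228) = 4537/5000 ≈ 0.907400
step 4 [4y] zero: DF = P = 8897/10000 ≈ 0.889700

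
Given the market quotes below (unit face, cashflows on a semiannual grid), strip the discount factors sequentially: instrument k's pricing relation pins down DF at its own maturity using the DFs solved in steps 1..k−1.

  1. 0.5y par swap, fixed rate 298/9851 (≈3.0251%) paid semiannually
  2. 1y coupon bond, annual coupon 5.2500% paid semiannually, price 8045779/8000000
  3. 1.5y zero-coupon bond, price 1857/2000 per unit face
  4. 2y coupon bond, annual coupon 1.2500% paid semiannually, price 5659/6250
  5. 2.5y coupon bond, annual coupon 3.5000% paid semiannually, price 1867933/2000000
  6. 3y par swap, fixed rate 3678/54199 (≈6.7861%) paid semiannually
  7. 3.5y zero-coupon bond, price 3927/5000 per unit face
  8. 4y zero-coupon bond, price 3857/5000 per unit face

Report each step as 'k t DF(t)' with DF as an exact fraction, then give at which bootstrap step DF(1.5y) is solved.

step 1 [0.5y] swap r/2=149/9851: DF=(1 − 149/9851·(0))/(1+149/9851) = 9851/10000 ≈ 0.985100
step 2 [1y] bond c/2=21/800: DF=(8045779/8000000 − 21/800·(0.985100))/(1+21/800) = 2387/2500 ≈ 0.954800
step 3 [1.5y] zero: DF = P = 1857/2000 ≈ 0.928500
step 4 [2y] bond c/2=1/160: DF=(5659/6250 − 1/160·(0.985100+0.954800+0.928500))/(1+1/160) = 441/500 ≈ 0.882000
step 5 [2.5y] bond c/2=7/400: DF=(1867933/2000000 − 7/400·(0.985100+0.954800+0.928500+0.882000))/(1+7/400) = 4267/5000 ≈ 0.853400
step 6 [3y] swap r/2=1839/54199: DF=(1 − 1839/54199·(0.985100+0.954800+0.928500+0.882000+0.853400))/(1+1839/54199) = 8161/10000 ≈ 0.816100
step 7 [3.5y] zero: DF = P = 3927/5000 ≈ 0.785400
step 8 [4y] zero: DF = P = 3857/5000 ≈ 0.771400

1 1/2 9851/10000
2 1 2387/2500
3 3/2 1857/2000
4 2 441/500
5 5/2 4267/5000
6 3 8161/10000
7 7/2 3927/5000
8 4 3857/5000
DF(1.5y) is solved at step 3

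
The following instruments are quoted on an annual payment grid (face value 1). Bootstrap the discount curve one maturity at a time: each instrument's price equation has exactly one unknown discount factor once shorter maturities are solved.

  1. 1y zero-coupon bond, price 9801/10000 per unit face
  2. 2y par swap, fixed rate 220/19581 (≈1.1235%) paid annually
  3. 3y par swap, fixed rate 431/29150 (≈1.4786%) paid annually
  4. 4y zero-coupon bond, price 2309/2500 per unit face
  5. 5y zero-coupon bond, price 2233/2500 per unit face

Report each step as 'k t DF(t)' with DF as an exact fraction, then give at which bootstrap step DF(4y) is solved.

1 1 9801/10000
2 2 489/500
3 3 9569/10000
4 4 2309/2500
5 5 2233/2500
DF(4y) is solved at step 4

step 1 [1y] zero: DF = P = 9801/10000 ≈ 0.980100
step 2 [2y] swap r/1=220/19581: DF=(1 − 220/19581·(0.980100))/(1+220/19581) = 489/500 ≈ 0.978000
step 3 [3y] swap r/1=431/29150: DF=(1 − 431/29150·(0.980100+0.978000))/(1+431/29150) = 9569/10000 ≈ 0.956900
step 4 [4y] zero: DF = P = 2309/2500 ≈ 0.923600
step 5 [5y] zero: DF = P = 2233/2500 ≈ 0.893200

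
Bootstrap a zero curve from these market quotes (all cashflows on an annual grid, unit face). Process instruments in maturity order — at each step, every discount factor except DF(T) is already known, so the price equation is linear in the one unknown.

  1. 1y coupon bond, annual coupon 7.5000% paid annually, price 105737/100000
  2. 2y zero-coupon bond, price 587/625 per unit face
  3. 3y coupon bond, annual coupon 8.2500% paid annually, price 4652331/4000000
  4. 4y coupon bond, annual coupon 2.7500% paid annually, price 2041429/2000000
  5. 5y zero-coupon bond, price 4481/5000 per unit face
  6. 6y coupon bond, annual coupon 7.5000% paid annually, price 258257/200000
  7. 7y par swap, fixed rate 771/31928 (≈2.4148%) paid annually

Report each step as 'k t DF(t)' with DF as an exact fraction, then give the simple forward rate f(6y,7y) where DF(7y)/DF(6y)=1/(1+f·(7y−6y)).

1 1 2459/2500
2 2 587/625
3 3 9279/10000
4 4 9171/10000
5 5 4481/5000
6 6 4379/5000
7 7 4229/5000
f(6y,7y) = ((4379/5000)/(4229/5000) − 1)/(1) = 150/4229 ≈ 3.5469%

step 1 [1y] bond c/1=3/40: DF=(105737/100000 − 3/40·(0))/(1+3/40) = 2459/2500 ≈ 0.983600
step 2 [2y] zero: DF = P = 587/625 ≈ 0.939200
step 3 [3y] bond c/1=33/400: DF=(4652331/4000000 − 33/400·(0.983600+0.939200))/(1+33/400) = 9279/10000 ≈ 0.927900
step 4 [4y] bond c/1=11/400: DF=(2041429/2000000 − 11/400·(0.983600+0.939200+0.927900))/(1+11/400) = 9171/10000 ≈ 0.917100
step 5 [5y] zero: DF = P = 4481/5000 ≈ 0.896200
step 6 [6y] bond c/1=3/40: DF=(258257/200000 − 3/40·(0.983600+0.939200+0.927900+0.917100+0.896200))/(1+3/40) = 4379/5000 ≈ 0.875800
step 7 [7y] swap r/1=771/31928: DF=(1 − 771/31928·(0.983600+0.939200+0.927900+0.917100+0.896200+0.875800))/(1+771/31928) = 4229/5000 ≈ 0.845800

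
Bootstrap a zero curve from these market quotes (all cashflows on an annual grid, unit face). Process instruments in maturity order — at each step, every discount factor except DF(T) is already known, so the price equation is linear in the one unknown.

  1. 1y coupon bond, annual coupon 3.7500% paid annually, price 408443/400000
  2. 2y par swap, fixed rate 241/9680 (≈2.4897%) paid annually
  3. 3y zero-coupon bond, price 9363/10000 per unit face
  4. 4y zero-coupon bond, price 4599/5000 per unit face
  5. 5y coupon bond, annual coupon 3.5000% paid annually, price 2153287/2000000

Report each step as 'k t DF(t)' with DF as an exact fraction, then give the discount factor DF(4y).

1 1 4921/5000
2 2 4759/5000
3 3 9363/10000
4 4 4599/5000
5 5 114/125
DF(4y) = 4599/5000 ≈ 0.919800

step 1 [1y] bond c/1=3/80: DF=(408443/400000 − 3/80·(0))/(1+3/80) = 4921/5000 ≈ 0.984200
step 2 [2y] swap r/1=241/9680: DF=(1 − 241/9680·(0.984200))/(1+241/9680) = 4759/5000 ≈ 0.951800
step 3 [3y] zero: DF = P = 9363/10000 ≈ 0.936300
step 4 [4y] zero: DF = P = 4599/5000 ≈ 0.919800
step 5 [5y] bond c/1=7/200: DF=(2153287/2000000 − 7/200·(0.984200+0.951800+0.936300+0.919800))/(1+7/200) = 114/125 ≈ 0.912000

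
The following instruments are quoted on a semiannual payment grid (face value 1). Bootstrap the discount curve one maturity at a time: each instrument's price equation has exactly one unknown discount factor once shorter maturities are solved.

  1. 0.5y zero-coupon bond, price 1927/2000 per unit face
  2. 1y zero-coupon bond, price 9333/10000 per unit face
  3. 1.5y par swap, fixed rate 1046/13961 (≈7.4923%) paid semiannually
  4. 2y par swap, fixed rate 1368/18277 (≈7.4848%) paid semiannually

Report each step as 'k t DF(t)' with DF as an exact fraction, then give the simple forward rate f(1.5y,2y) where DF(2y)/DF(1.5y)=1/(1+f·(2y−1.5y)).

1 1/2 1927/2000
2 1 9333/10000
3 3/2 4477/5000
4 2 1079/1250
f(1.5y,2y) = ((4477/5000)/(1079/1250) − 1)/(1/2) = 161/2158 ≈ 7.4606%

step 1 [0.5y] zero: DF = P = 1927/2000 ≈ 0.963500
step 2 [1y] zero: DF = P = 9333/10000 ≈ 0.933300
step 3 [1.5y] swap r/2=523/13961: DF=(1 − 523/13961·(0.963500+0.933300))/(1+523/13961) = 4477/5000 ≈ 0.895400
step 4 [2y] swap r/2=684/18277: DF=(1 − 684/18277·(0.963500+0.933300+0.895400))/(1+684/18277) = 1079/1250 ≈ 0.863200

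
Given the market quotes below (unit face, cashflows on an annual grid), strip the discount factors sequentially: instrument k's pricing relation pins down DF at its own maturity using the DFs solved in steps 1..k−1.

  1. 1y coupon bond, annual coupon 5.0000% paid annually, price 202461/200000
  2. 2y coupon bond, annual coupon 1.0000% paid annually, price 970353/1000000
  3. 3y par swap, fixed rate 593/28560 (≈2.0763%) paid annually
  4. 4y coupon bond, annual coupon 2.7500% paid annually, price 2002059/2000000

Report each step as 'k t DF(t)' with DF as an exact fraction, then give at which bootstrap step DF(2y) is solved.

1 1 9641/10000
2 2 1189/1250
3 3 9407/10000
4 4 4489/5000
DF(2y) is solved at step 2

step 1 [1y] bond c/1=1/20: DF=(202461/200000 − 1/20·(0))/(1+1/20) = 9641/10000 ≈ 0.964100
step 2 [2y] bond c/1=1/100: DF=(970353/1000000 − 1/100·(0.964100))/(1+1/100) = 1189/1250 ≈ 0.951200
step 3 [3y] swap r/1=593/28560: DF=(1 − 593/28560·(0.964100+0.951200))/(1+593/28560) = 9407/10000 ≈ 0.940700
step 4 [4y] bond c/1=11/400: DF=(2002059/2000000 − 11/400·(0.964100+0.951200+0.940700))/(1+11/400) = 4489/5000 ≈ 0.897800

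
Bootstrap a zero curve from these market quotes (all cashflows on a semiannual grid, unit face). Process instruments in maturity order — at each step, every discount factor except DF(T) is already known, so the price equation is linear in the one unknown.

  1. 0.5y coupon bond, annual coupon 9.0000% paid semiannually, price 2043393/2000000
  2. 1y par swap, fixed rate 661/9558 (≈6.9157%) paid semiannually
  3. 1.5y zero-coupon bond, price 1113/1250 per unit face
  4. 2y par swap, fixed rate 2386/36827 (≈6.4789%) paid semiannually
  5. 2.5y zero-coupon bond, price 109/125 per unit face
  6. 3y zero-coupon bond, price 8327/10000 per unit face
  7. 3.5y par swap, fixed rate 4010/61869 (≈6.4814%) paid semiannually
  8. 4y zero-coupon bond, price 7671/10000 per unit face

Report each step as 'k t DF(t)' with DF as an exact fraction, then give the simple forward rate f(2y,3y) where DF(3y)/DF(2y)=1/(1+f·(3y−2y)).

step 1 [0.5y] bond c/2=9/200: DF=(2043393/2000000 − 9/200·(0))/(1+9/200) = 9777/10000 ≈ 0.977700
step 2 [1y] swap r/2=661/19116: DF=(1 − 661/19116·(0.977700))/(1+661/19116) = 9339/10000 ≈ 0.933900
step 3 [1.5y] zero: DF = P = 1113/1250 ≈ 0.890400
step 4 [2y] swap r/2=1193/36827: DF=(1 − 1193/36827·(0.977700+0.933900+0.890400))/(1+1193/36827) = 8807/10000 ≈ 0.880700
step 5 [2.5y] zero: DF = P = 109/125 ≈ 0.872000
step 6 [3y] zero: DF = P = 8327/10000 ≈ 0.832700
step 7 [3.5y] swap r/2=2005/61869: DF=(1 − 2005/61869·(0.977700+0.933900+0.890400+0.880700+0.872000+0.832700))/(1+2005/61869) = 1599/2000 ≈ 0.799500
step 8 [4y] zero: DF = P = 7671/10000 ≈ 0.767100

1 1/2 9777/10000
2 1 9339/10000
3 3/2 1113/1250
4 2 8807/10000
5 5/2 109/125
6 3 8327/10000
7 7/2 1599/2000
8 4 7671/10000
f(2y,3y) = ((8807/10000)/(8327/10000) − 1)/(1) = 480/8327 ≈ 5.7644%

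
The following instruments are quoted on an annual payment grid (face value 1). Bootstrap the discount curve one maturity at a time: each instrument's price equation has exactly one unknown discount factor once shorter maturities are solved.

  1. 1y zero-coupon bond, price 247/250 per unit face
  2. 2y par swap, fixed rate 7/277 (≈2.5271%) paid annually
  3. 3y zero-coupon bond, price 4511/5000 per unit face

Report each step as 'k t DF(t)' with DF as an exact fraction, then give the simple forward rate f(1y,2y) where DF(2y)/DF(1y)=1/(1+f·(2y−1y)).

step 1 [1y] zero: DF = P = 247/250 ≈ 0.988000
step 2 [2y] swap r/1=7/277: DF=(1 − 7/277·(0.988000))/(1+7/277) = 951/1000 ≈ 0.951000
step 3 [3y] zero: DF = P = 4511/5000 ≈ 0.902200

1 1 247/250
2 2 951/1000
3 3 4511/5000
f(1y,2y) = ((247/250)/(951/1000) − 1)/(1) = 37/951 ≈ 3.8906%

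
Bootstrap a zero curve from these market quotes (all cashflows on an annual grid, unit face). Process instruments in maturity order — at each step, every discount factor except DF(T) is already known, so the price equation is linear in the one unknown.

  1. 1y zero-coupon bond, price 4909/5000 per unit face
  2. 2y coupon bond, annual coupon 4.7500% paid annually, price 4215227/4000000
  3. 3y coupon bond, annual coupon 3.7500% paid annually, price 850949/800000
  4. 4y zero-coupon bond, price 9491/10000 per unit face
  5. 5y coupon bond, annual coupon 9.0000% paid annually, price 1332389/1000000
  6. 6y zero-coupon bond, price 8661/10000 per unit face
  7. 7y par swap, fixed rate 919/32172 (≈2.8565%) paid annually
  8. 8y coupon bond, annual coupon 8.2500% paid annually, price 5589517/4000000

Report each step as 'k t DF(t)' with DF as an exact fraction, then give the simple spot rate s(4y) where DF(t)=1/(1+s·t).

step 1 [1y] zero: DF = P = 4909/5000 ≈ 0.981800
step 2 [2y] bond c/1=19/400: DF=(4215227/4000000 − 19/400·(0.981800))/(1+19/400) = 1923/2000 ≈ 0.961500
step 3 [3y] bond c/1=3/80: DF=(850949/800000 − 3/80·(0.981800+0.961500))/(1+3/80) = 191/200 ≈ 0.955000
step 4 [4y] zero: DF = P = 9491/10000 ≈ 0.949100
step 5 [5y] bond c/1=9/100: DF=(1332389/1000000 − 9/100·(0.981800+0.961500+0.955000+0.949100))/(1+9/100) = 9047/10000 ≈ 0.904700
step 6 [6y] zero: DF = P = 8661/10000 ≈ 0.866100
step 7 [7y] swap r/1=919/32172: DF=(1 − 919/32172·(0.981800+0.961500+0.955000+0.949100+0.904700+0.866100))/(1+919/32172) = 4081/5000 ≈ 0.816200
step 8 [8y] bond c/1=33/400: DF=(5589517/4000000 − 33/400·(0.981800+0.961500+0.955000+0.949100+0.904700+0.866100+0.816200))/(1+33/400) = 1601/2000 ≈ 0.800500

1 1 4909/5000
2 2 1923/2000
3 3 191/200
4 4 9491/10000
5 5 9047/10000
6 6 8661/10000
7 7 4081/5000
8 8 1601/2000
s(4y) = (1/(9491/10000) − 1)/(4) = 509/37964 ≈ 1.3407%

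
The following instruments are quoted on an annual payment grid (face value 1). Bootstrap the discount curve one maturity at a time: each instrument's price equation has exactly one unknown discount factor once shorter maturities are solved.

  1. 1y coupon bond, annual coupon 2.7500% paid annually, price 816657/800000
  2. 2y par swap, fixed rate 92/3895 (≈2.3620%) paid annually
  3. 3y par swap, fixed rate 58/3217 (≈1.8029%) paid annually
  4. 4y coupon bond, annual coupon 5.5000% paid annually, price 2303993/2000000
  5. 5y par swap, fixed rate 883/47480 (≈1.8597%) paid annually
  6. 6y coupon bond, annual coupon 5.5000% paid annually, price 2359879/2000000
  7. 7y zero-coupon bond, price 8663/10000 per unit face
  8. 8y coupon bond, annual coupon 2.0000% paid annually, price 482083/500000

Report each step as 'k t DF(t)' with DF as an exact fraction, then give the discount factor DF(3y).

step 1 [1y] bond c/1=11/400: DF=(816657/800000 − 11/400·(0))/(1+11/400) = 1987/2000 ≈ 0.993500
step 2 [2y] swap r/1=92/3895: DF=(1 − 92/3895·(0.993500))/(1+92/3895) = 477/500 ≈ 0.954000
step 3 [3y] swap r/1=58/3217: DF=(1 − 58/3217·(0.993500+0.954000))/(1+58/3217) = 4739/5000 ≈ 0.947800
step 4 [4y] bond c/1=11/200: DF=(2303993/2000000 − 11/200·(0.993500+0.954000+0.947800))/(1+11/200) = 941/1000 ≈ 0.941000
step 5 [5y] swap r/1=883/47480: DF=(1 − 883/47480·(0.993500+0.954000+0.947800+0.941000))/(1+883/47480) = 9117/10000 ≈ 0.911700
step 6 [6y] bond c/1=11/200: DF=(2359879/2000000 − 11/200·(0.993500+0.954000+0.947800+0.941000+0.911700))/(1+11/200) = 8709/10000 ≈ 0.870900
step 7 [7y] zero: DF = P = 8663/10000 ≈ 0.866300
step 8 [8y] bond c/1=1/50: DF=(482083/500000 − 1/50·(0.993500+0.954000+0.947800+0.941000+0.911700+0.870900+0.866300))/(1+1/50) = 8181/10000 ≈ 0.818100

1 1 1987/2000
2 2 477/500
3 3 4739/5000
4 4 941/1000
5 5 9117/10000
6 6 8709/10000
7 7 8663/10000
8 8 8181/10000
DF(3y) = 4739/5000 ≈ 0.947800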